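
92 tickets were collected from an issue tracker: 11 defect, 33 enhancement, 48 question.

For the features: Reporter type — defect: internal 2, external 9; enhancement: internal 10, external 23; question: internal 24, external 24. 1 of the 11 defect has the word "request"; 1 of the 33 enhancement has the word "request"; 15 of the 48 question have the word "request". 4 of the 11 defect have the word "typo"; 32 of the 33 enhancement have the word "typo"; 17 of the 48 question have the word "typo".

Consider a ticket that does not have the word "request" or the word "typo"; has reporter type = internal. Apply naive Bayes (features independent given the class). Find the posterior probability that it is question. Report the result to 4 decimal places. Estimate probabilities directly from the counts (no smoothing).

0.8802

defect: (11/92) × (2/11) × (10/11) × (7/11) ≈ 0.0125764
enhancement: (33/92) × (10/33) × (32/33) × (1/33) ≈ 0.003194
question: (48/92) × (24/48) × (33/48) × (31/48) ≈ 0.115829
P(question | x) = 0.115829 / 0.1315994 ≈ 0.8802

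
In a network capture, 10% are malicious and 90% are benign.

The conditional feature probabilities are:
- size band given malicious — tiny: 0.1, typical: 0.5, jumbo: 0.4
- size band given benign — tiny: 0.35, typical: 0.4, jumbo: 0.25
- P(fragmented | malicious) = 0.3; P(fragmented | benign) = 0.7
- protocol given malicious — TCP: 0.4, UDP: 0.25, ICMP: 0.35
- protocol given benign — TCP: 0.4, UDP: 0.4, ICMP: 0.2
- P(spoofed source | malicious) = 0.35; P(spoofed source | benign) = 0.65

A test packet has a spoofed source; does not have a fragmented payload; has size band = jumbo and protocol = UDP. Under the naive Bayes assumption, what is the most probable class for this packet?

malicious: 0.1 × 0.4 × (1−0.3) × 0.25 × 0.35 = 0.00245
benign: 0.9 × 0.25 × (1−0.7) × 0.4 × 0.65 = 0.01755
Highest score → benign.

benign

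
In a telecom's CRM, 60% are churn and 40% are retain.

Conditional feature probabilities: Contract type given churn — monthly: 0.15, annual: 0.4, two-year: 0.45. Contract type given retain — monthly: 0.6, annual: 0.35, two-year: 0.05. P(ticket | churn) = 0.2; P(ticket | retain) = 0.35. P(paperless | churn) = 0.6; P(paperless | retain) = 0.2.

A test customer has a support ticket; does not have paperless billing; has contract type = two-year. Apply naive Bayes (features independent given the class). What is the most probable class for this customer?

churn: 0.6 × 0.45 × 0.2 × (1−0.6) = 0.0216
retain: 0.4 × 0.05 × 0.35 × (1−0.2) = 0.0056
Highest score → churn.

churn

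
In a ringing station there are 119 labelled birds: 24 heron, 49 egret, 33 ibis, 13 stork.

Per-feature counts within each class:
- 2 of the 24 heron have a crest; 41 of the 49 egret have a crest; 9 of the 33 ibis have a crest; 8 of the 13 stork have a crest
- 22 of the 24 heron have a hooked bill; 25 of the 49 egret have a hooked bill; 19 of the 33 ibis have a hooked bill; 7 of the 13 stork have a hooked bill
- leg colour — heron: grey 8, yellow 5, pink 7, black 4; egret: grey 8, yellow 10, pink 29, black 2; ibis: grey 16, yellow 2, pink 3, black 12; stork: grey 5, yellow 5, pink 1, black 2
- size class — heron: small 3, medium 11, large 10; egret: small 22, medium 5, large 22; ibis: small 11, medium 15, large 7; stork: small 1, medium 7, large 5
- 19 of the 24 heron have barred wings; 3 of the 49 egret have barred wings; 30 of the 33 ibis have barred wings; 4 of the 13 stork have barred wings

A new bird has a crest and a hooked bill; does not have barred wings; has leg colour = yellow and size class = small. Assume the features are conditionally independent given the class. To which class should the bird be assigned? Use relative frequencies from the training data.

heron: (24/119) × (2/24) × (22/24) × (5/24) × (3/24) × (5/24) ≈ 0.0000835838
egret: (49/119) × (41/49) × (25/49) × (10/49) × (22/49) × (46/49) ≈ 0.0151207
ibis: (33/119) × (9/33) × (19/33) × (2/33) × (11/33) × (3/33) ≈ 0.0000799719
stork: (13/119) × (8/13) × (7/13) × (5/13) × (1/13) × (9/13) ≈ 0.000741447
Highest score → egret.

egret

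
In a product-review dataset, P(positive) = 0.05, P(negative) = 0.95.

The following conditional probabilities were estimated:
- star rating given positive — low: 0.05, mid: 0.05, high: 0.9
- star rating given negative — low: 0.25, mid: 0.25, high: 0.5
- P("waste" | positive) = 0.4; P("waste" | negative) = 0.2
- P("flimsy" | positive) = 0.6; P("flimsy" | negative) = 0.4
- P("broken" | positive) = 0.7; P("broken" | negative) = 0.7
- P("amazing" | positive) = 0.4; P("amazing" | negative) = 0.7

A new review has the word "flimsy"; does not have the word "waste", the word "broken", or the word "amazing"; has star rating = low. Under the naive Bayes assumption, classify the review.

negative

positive: 0.05 × 0.05 × (1−0.4) × 0.6 × (1−0.7) × (1−0.4) = 0.000162
negative: 0.95 × 0.25 × (1−0.2) × 0.4 × (1−0.7) × (1−0.7) = 0.00684
Highest score → negative.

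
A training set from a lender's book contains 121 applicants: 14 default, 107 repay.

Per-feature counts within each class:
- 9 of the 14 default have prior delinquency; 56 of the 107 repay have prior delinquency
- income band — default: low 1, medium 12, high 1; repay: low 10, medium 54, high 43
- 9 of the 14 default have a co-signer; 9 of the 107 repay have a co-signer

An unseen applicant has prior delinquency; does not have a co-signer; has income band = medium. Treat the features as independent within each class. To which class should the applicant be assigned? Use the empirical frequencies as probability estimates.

repay

default: (14/121) × (9/14) × (12/14) × (5/14) ≈ 0.0227694
repay: (107/121) × (56/107) × (54/107) × (98/107) ≈ 0.213922
Highest score → repay.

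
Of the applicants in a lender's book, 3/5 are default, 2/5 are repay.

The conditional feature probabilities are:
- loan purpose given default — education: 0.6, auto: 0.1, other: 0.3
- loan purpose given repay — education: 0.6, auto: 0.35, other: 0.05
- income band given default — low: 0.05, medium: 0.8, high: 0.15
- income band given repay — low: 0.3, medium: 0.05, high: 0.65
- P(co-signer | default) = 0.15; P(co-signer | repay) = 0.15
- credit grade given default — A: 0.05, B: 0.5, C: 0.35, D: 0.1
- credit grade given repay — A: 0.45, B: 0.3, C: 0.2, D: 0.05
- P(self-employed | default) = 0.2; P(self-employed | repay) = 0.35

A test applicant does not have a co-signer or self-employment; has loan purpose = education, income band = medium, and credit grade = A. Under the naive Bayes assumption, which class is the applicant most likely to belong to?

default: 0.6 × 0.6 × 0.8 × (1−0.15) × 0.05 × (1−0.2) = 0.009792
repay: 0.4 × 0.6 × 0.05 × (1−0.15) × 0.45 × (1−0.35) = 0.0029835
Highest score → default.

default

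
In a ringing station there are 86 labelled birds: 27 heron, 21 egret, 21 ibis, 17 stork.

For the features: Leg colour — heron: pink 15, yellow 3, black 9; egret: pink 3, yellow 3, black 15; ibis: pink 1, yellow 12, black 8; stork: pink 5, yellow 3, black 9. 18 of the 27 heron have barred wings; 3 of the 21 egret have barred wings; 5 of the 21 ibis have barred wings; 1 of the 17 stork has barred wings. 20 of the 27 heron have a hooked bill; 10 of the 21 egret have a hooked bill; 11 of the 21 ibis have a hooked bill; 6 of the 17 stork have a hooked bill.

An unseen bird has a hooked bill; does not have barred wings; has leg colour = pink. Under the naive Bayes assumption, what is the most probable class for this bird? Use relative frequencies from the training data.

heron: (27/86) × (15/27) × (9/27) × (20/27) ≈ 0.0430663
egret: (21/86) × (3/21) × (18/21) × (10/21) ≈ 0.0142383
ibis: (21/86) × (1/21) × (16/21) × (11/21) ≈ 0.00464062
stork: (17/86) × (5/17) × (16/17) × (6/17) ≈ 0.0193128
Highest score → heron.

heron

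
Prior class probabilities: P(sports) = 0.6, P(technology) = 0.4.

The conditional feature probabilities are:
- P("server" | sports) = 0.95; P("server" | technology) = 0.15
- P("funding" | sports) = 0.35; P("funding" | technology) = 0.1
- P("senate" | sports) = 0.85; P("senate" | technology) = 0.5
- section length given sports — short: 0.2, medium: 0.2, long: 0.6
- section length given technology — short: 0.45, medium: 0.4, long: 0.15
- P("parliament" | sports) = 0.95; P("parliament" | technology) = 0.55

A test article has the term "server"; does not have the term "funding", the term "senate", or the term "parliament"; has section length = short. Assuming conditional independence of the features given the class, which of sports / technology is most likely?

sports: 0.6 × 0.95 × (1−0.35) × (1−0.85) × 0.2 × (1−0.95) = 0.00055575
technology: 0.4 × 0.15 × (1−0.1) × (1−0.5) × 0.45 × (1−0.55) = 0.0054675
Highest score → technology.

technology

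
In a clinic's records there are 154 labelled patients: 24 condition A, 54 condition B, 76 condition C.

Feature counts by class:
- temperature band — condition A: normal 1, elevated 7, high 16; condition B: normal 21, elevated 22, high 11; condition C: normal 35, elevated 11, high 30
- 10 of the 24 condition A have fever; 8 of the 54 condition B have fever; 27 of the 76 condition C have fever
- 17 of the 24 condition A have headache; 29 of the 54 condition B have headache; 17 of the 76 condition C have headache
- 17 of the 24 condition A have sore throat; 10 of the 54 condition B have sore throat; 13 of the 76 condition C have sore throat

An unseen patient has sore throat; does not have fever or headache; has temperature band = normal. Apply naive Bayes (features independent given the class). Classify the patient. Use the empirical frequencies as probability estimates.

condition C

condition A: (24/154) × (1/24) × (14/24) × (7/24) × (17/24) ≈ 0.000782565
condition B: (54/154) × (21/54) × (46/54) × (25/54) × (10/54) ≈ 0.00995899
condition C: (76/154) × (35/76) × (49/76) × (59/76) × (13/76) ≈ 0.019458
Highest score → condition C.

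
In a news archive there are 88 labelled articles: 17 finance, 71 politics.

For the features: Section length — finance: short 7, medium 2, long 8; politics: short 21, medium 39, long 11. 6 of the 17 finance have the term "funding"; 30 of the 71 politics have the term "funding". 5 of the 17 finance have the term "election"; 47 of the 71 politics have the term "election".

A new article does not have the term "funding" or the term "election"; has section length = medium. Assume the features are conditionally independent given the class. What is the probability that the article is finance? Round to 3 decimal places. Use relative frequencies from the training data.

finance: (17/88) × (2/17) × (11/17) × (12/17) ≈ 0.0103806
politics: (71/88) × (39/71) × (41/71) × (24/71) ≈ 0.0865088
P(finance | x) = 0.0103806 / 0.0968894 ≈ 0.107

0.107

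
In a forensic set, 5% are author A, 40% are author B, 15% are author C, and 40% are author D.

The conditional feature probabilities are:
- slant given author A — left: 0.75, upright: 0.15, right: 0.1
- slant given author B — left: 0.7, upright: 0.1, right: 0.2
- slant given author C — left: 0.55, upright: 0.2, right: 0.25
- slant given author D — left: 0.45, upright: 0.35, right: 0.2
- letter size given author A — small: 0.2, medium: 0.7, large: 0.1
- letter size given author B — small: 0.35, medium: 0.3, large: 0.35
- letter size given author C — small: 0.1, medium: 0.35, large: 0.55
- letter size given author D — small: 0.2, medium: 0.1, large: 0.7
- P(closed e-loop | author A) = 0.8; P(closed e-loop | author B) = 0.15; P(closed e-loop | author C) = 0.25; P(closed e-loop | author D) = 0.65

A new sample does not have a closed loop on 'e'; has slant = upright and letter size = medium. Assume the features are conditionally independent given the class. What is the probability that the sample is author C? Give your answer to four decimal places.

0.3278

author A: 0.05 × 0.15 × 0.7 × (1−0.8) = 0.00105
author B: 0.4 × 0.1 × 0.3 × (1−0.15) = 0.0102
author C: 0.15 × 0.2 × 0.35 × (1−0.25) = 0.007875
author D: 0.4 × 0.35 × 0.1 × (1−0.65) = 0.0049
P(author C | x) = 0.007875 / 0.024025 ≈ 0.3278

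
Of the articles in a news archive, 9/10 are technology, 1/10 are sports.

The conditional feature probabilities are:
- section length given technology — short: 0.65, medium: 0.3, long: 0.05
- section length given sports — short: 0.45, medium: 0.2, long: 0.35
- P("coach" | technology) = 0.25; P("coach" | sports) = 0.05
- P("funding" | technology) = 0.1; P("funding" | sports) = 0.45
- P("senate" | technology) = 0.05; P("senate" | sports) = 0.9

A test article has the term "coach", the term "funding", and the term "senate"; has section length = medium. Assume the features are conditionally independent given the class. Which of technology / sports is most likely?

sports

technology: 0.9 × 0.3 × 0.25 × 0.1 × 0.05 = 0.0003375
sports: 0.1 × 0.2 × 0.05 × 0.45 × 0.9 = 0.000405
Highest score → sports.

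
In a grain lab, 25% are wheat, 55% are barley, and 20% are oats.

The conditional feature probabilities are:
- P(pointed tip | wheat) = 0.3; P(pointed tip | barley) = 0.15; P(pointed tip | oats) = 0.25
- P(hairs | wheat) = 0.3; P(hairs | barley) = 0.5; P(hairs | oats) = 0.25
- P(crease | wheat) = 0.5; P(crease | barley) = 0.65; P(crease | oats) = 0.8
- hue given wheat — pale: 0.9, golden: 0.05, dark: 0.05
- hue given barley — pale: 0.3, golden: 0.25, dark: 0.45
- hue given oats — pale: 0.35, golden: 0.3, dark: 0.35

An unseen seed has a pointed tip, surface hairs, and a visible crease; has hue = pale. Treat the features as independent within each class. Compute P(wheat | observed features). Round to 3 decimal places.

wheat: 0.25 × 0.3 × 0.3 × 0.5 × 0.9 = 0.010125
barley: 0.55 × 0.15 × 0.5 × 0.65 × 0.3 = 0.00804375
oats: 0.2 × 0.25 × 0.25 × 0.8 × 0.35 = 0.0035
P(wheat | x) = 0.010125 / 0.02166875 ≈ 0.467

0.467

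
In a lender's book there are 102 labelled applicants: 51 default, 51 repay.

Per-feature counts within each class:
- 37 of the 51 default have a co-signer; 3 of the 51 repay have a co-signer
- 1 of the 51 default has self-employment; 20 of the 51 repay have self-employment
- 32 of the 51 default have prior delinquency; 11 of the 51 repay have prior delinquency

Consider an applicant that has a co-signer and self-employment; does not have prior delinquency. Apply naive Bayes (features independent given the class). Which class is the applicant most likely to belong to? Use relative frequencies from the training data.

repay

default: (51/102) × (37/51) × (1/51) × (19/51) ≈ 0.00264981
repay: (51/102) × (3/51) × (20/51) × (40/51) ≈ 0.00904629
Highest score → repay.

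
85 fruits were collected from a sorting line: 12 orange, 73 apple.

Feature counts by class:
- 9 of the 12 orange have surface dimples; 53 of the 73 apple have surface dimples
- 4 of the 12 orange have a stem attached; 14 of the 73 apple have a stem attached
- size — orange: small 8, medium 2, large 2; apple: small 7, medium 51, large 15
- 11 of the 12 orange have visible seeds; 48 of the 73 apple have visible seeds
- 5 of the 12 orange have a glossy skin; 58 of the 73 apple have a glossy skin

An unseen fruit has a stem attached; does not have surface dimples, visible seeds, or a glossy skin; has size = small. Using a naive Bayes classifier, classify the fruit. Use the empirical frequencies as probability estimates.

orange: (12/85) × (3/12) × (4/12) × (8/12) × (1/12) × (7/12) ≈ 0.000381264
apple: (73/85) × (20/73) × (14/73) × (7/73) × (25/73) × (15/73) ≈ 0.000304493
Highest score → orange.

orange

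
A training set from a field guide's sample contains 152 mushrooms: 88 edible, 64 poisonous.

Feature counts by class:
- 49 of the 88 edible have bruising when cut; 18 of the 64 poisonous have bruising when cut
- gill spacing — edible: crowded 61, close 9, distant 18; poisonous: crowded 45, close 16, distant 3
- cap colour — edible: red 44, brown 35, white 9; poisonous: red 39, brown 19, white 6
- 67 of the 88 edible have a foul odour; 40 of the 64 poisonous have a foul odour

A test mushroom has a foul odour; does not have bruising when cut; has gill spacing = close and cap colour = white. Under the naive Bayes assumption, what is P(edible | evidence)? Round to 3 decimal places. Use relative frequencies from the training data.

edible: (88/152) × (39/88) × (9/88) × (9/88) × (67/88) ≈ 0.0020433
poisonous: (64/152) × (46/64) × (16/64) × (6/64) × (40/64) ≈ 0.00443308
P(edible | x) = 0.0020433 / 0.00647638 ≈ 0.316

0.316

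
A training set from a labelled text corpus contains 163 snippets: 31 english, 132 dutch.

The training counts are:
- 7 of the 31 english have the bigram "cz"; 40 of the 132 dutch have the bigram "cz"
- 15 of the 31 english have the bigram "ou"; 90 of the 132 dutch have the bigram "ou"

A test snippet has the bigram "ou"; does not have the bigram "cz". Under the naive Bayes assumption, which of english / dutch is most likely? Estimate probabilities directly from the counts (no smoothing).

dutch

english: (31/163) × (24/31) × (15/31) ≈ 0.0712448
dutch: (132/163) × (92/132) × (90/132) ≈ 0.38483
Highest score → dutch.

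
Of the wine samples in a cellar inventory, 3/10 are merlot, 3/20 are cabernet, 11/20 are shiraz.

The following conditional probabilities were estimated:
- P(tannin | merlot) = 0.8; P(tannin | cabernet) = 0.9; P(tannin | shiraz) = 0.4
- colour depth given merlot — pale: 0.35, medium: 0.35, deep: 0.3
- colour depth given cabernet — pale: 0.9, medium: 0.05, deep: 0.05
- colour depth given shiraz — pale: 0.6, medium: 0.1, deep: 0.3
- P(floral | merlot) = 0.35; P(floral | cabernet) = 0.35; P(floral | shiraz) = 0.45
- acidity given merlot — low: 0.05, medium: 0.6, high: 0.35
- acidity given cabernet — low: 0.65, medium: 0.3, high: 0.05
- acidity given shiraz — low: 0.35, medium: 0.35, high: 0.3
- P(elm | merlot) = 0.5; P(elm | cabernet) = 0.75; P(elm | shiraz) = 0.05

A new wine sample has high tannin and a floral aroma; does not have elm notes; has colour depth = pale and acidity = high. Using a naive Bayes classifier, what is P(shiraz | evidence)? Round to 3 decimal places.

0.749

merlot: 0.3 × 0.8 × 0.35 × 0.35 × 0.35 × (1−0.5) = 0.005145
cabernet: 0.15 × 0.9 × 0.9 × 0.35 × 0.05 × (1−0.75) = 0.0005315625
shiraz: 0.55 × 0.4 × 0.6 × 0.45 × 0.3 × (1−0.05) = 0.016929
P(shiraz | x) = 0.016929 / 0.0226055625 ≈ 0.749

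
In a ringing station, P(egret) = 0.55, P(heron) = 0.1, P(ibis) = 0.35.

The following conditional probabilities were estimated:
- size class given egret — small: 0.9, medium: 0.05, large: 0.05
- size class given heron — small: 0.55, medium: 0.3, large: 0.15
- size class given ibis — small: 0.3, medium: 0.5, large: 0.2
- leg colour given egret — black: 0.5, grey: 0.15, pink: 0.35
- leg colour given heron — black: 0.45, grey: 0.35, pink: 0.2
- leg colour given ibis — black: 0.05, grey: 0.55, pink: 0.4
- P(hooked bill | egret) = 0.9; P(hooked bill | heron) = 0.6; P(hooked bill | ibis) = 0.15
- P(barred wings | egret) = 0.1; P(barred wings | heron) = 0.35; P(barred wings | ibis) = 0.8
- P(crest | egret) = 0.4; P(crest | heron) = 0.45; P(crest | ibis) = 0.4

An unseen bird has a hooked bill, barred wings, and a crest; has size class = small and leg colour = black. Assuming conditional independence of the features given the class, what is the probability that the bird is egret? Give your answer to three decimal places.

egret: 0.55 × 0.9 × 0.5 × 0.9 × 0.1 × 0.4 = 0.00891
heron: 0.1 × 0.55 × 0.45 × 0.6 × 0.35 × 0.45 = 0.002338875
ibis: 0.35 × 0.3 × 0.05 × 0.15 × 0.8 × 0.4 = 0.000252
P(egret | x) = 0.00891 / 0.011500875 ≈ 0.775

0.775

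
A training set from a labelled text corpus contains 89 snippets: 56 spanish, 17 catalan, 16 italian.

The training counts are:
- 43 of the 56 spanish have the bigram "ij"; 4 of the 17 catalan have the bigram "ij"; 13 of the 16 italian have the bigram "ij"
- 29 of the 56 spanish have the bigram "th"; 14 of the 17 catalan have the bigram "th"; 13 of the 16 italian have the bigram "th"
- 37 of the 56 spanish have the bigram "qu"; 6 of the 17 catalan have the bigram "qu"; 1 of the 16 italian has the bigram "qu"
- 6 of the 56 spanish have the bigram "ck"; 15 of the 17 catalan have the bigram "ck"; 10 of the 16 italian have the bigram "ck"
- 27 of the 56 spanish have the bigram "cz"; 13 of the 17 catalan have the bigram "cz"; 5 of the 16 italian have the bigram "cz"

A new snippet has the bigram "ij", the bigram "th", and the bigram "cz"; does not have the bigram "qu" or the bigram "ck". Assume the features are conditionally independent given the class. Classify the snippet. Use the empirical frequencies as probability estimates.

spanish: (56/89) × (43/56) × (29/56) × (19/56) × (50/56) × (27/56) ≈ 0.0365436
catalan: (17/89) × (4/17) × (14/17) × (11/17) × (2/17) × (13/17) ≈ 0.00215461
italian: (16/89) × (13/16) × (13/16) × (15/16) × (6/16) × (5/16) ≈ 0.0130385
Highest score → spanish.

spanish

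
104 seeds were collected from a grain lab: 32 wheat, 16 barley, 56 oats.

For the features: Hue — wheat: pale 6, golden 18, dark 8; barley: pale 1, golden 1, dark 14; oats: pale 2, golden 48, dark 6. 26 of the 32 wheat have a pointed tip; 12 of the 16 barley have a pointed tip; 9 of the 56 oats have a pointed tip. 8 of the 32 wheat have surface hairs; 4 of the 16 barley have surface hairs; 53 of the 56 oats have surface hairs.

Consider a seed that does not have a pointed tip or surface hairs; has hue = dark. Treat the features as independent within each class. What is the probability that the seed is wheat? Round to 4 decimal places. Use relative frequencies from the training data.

wheat: (32/104) × (8/32) × (6/32) × (24/32) ≈ 0.0108173
barley: (16/104) × (14/16) × (4/16) × (12/16) ≈ 0.0252404
oats: (56/104) × (6/56) × (47/56) × (3/56) ≈ 0.00259395
P(wheat | x) = 0.0108173 / 0.03865165 ≈ 0.2799

0.2799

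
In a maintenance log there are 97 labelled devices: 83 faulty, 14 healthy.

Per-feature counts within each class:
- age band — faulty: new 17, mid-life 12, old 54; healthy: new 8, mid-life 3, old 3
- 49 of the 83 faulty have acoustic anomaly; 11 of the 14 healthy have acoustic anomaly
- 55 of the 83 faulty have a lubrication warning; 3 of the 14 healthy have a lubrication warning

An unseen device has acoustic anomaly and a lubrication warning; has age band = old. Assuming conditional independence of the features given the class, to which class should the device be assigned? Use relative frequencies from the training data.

faulty: (83/97) × (54/83) × (49/83) × (55/83) ≈ 0.217783
healthy: (14/97) × (3/14) × (11/14) × (3/14) ≈ 0.00520724
Highest score → faulty.

faulty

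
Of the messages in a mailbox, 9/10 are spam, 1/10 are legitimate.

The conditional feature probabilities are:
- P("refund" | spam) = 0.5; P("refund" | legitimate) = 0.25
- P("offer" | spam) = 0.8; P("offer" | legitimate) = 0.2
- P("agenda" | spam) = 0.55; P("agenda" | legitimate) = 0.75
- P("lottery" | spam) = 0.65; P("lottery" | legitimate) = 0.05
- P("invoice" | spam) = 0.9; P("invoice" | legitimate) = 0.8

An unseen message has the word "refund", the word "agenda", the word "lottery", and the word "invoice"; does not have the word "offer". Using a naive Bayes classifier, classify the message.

spam: 0.9 × 0.5 × (1−0.8) × 0.55 × 0.65 × 0.9 = 0.0289575
legitimate: 0.1 × 0.25 × (1−0.2) × 0.75 × 0.05 × 0.8 = 0.0006
Highest score → spam.

spam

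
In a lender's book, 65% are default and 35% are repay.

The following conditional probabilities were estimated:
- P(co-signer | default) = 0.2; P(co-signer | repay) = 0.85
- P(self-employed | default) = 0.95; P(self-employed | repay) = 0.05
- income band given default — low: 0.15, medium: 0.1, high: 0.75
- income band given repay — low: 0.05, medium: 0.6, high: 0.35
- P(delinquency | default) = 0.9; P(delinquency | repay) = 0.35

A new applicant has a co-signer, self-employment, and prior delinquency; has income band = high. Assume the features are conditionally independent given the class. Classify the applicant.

default

default: 0.65 × 0.2 × 0.95 × 0.75 × 0.9 = 0.0833625
repay: 0.35 × 0.85 × 0.05 × 0.35 × 0.35 = 0.0018221875
Highest score → default.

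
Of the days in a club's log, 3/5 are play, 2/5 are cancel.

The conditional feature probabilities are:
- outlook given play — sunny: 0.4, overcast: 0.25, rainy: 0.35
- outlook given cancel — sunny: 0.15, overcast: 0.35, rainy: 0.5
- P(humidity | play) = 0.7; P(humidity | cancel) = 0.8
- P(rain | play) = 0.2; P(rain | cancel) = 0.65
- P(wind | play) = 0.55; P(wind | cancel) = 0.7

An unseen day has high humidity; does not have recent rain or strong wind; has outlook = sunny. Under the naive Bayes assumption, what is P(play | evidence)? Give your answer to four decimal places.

play: 0.6 × 0.4 × 0.7 × (1−0.2) × (1−0.55) = 0.06048
cancel: 0.4 × 0.15 × 0.8 × (1−0.65) × (1−0.7) = 0.00504
P(play | x) = 0.06048 / 0.06552 ≈ 0.9231

0.9231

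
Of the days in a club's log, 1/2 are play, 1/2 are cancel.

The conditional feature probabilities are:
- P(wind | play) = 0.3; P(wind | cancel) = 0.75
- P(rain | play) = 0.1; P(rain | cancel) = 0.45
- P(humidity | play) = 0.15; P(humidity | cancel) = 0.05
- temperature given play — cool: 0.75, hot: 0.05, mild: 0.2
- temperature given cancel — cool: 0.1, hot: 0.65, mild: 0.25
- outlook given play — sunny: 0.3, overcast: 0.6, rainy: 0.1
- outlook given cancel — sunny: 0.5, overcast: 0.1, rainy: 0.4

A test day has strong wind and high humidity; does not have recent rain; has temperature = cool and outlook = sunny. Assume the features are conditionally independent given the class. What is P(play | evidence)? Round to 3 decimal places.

play: 0.5 × 0.3 × (1−0.1) × 0.15 × 0.75 × 0.3 = 0.00455625
cancel: 0.5 × 0.75 × (1−0.45) × 0.05 × 0.1 × 0.5 = 0.000515625
P(play | x) = 0.00455625 / 0.005071875 ≈ 0.898

0.898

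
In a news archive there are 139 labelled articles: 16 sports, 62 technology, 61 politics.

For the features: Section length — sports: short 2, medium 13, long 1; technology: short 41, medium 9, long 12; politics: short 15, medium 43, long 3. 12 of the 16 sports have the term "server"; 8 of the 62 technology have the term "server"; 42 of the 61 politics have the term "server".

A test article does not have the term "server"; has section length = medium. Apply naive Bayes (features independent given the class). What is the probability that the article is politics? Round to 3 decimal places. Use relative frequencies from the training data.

sports: (16/139) × (13/16) × (4/16) ≈ 0.0233813
technology: (62/139) × (9/62) × (54/62) ≈ 0.0563936
politics: (61/139) × (43/61) × (19/61) ≈ 0.0963557
P(politics | x) = 0.0963557 / 0.1761306 ≈ 0.547

0.547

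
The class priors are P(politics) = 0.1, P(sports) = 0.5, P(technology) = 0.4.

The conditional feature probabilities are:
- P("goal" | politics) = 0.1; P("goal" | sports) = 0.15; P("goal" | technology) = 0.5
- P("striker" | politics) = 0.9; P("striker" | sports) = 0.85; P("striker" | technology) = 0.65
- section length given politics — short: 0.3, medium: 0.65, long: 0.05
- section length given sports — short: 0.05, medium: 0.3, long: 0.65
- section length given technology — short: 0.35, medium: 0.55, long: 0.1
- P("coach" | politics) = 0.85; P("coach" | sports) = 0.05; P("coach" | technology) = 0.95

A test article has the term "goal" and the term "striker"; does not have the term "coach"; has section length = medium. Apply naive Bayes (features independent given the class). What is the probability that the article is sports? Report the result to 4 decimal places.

0.8032

politics: 0.1 × 0.1 × 0.9 × 0.65 × (1−0.85) = 0.0008775
sports: 0.5 × 0.15 × 0.85 × 0.3 × (1−0.05) = 0.01816875
technology: 0.4 × 0.5 × 0.65 × 0.55 × (1−0.95) = 0.003575
P(sports | x) = 0.01816875 / 0.02262125 ≈ 0.8032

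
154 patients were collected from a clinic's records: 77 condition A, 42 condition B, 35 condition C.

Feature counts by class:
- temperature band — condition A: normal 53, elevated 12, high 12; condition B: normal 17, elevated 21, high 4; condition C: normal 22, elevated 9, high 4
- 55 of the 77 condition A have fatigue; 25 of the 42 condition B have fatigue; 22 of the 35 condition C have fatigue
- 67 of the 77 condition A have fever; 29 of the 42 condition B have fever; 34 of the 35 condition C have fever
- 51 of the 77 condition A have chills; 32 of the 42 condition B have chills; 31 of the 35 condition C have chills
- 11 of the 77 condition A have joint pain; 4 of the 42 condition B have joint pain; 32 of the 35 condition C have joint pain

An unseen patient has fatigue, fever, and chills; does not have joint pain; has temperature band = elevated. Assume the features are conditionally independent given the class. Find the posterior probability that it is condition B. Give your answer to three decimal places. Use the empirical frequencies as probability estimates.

0.561

condition A: (77/154) × (12/77) × (55/77) × (67/77) × (51/77) × (66/77) ≈ 0.0274947
condition B: (42/154) × (21/42) × (25/42) × (29/42) × (32/42) × (38/42) ≈ 0.0386343
condition C: (35/154) × (9/35) × (22/35) × (34/35) × (31/35) × (3/35) ≈ 0.00270916
P(condition B | x) = 0.0386343 / 0.06883816 ≈ 0.561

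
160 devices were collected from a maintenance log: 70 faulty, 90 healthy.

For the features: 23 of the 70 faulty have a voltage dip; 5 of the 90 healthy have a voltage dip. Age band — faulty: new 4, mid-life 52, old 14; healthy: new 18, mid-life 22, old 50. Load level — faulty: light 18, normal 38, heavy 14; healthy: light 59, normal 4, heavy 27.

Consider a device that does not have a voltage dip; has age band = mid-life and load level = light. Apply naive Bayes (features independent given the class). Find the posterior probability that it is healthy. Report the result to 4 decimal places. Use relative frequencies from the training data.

0.6027

faulty: (70/160) × (47/70) × (52/70) × (18/70) ≈ 0.0561122
healthy: (90/160) × (85/90) × (22/90) × (59/90) ≈ 0.0851312
P(healthy | x) = 0.0851312 / 0.1412434 ≈ 0.6027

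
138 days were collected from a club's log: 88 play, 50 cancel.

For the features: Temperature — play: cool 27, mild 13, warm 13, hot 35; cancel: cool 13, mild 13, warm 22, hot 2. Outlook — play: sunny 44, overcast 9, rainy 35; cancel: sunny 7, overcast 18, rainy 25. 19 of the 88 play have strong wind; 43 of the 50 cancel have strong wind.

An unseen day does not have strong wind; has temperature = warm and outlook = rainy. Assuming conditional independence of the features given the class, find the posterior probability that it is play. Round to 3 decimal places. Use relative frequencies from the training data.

play: (88/138) × (13/88) × (35/88) × (69/88) ≈ 0.0293776
cancel: (50/138) × (22/50) × (25/50) × (7/50) ≈ 0.0111594
P(play | x) = 0.0293776 / 0.040537 ≈ 0.725

0.725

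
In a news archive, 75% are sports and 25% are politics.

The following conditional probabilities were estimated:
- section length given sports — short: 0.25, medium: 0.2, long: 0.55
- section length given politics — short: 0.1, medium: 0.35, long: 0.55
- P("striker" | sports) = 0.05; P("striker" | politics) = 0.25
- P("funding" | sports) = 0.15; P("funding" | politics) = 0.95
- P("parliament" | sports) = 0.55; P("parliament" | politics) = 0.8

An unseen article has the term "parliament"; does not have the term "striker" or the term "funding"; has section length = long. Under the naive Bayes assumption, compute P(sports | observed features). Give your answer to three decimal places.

0.978

sports: 0.75 × 0.55 × (1−0.05) × (1−0.15) × 0.55 = 0.1832015625
politics: 0.25 × 0.55 × (1−0.25) × (1−0.95) × 0.8 = 0.004125
P(sports | x) = 0.1832015625 / 0.1873265625 ≈ 0.978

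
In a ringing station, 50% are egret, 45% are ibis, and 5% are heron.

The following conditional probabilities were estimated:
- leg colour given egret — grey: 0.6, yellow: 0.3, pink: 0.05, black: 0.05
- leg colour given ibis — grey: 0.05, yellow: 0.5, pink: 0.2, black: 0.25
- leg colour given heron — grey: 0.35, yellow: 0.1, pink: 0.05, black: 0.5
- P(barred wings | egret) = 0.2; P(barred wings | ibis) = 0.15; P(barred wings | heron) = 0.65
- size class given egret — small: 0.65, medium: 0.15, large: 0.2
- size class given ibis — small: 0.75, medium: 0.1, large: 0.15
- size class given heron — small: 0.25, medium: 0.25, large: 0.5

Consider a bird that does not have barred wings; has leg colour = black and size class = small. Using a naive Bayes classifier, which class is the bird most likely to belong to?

egret: 0.5 × 0.05 × (1−0.2) × 0.65 = 0.013
ibis: 0.45 × 0.25 × (1−0.15) × 0.75 = 0.07171875
heron: 0.05 × 0.5 × (1−0.65) × 0.25 = 0.0021875
Highest score → ibis.

ibis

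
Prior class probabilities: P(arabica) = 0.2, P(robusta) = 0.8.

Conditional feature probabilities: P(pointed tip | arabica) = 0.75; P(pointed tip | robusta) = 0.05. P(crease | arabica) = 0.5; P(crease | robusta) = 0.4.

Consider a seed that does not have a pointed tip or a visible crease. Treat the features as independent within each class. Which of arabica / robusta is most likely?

arabica: 0.2 × (1−0.75) × (1−0.5) = 0.025
robusta: 0.8 × (1−0.05) × (1−0.4) = 0.456
Highest score → robusta.

robusta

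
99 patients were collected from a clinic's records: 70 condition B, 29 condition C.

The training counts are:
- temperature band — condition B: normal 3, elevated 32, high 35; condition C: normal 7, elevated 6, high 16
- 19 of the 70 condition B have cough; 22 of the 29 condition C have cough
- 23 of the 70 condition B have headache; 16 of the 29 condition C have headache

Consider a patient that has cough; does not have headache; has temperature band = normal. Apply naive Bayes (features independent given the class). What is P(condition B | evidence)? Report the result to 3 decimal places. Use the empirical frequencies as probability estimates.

condition B: (70/99) × (3/70) × (19/70) × (47/70) ≈ 0.00552257
condition C: (29/99) × (7/29) × (22/29) × (13/29) ≈ 0.0240454
P(condition B | x) = 0.00552257 / 0.02956797 ≈ 0.187

0.187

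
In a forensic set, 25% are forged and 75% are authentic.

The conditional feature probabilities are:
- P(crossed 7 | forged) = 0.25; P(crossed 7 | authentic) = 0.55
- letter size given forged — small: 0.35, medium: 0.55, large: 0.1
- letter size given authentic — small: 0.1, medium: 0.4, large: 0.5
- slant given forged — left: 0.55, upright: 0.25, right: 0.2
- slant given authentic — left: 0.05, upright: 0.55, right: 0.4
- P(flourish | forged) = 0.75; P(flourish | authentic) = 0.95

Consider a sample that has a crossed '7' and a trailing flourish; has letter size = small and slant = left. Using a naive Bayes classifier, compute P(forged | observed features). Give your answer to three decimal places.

0.822

forged: 0.25 × 0.25 × 0.35 × 0.55 × 0.75 = 0.0090234375
authentic: 0.75 × 0.55 × 0.1 × 0.05 × 0.95 = 0.001959375
P(forged | x) = 0.0090234375 / 0.0109828125 ≈ 0.822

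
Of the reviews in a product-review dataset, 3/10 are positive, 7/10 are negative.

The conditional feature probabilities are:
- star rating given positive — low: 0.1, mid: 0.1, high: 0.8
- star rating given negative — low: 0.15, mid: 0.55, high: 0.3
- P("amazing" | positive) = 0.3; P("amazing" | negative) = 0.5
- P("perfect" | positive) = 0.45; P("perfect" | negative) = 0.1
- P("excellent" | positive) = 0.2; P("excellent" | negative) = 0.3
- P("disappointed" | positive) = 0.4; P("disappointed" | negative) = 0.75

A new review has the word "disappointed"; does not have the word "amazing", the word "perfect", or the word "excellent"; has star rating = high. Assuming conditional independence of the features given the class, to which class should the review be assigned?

positive: 0.3 × 0.8 × (1−0.3) × (1−0.45) × (1−0.2) × 0.4 = 0.029568
negative: 0.7 × 0.3 × (1−0.5) × (1−0.1) × (1−0.3) × 0.75 = 0.0496125
Highest score → negative.

negative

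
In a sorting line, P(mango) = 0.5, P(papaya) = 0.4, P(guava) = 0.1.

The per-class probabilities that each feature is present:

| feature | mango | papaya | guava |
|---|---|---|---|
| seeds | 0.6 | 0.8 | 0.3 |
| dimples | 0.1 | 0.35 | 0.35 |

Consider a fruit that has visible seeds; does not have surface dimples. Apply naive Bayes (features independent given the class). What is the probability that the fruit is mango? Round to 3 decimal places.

0.543

mango: 0.5 × 0.6 × (1−0.1) = 0.27
papaya: 0.4 × 0.8 × (1−0.35) = 0.208
guava: 0.1 × 0.3 × (1−0.35) = 0.0195
P(mango | x) = 0.27 / 0.4975 ≈ 0.543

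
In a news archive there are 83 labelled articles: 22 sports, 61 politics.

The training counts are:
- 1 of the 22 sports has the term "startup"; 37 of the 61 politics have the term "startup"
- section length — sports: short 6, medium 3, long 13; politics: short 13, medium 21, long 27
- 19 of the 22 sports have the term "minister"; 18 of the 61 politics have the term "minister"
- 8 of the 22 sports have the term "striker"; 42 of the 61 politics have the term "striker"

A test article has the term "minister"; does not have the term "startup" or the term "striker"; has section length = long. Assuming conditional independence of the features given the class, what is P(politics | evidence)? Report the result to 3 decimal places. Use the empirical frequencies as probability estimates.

0.125

sports: (22/83) × (21/22) × (13/22) × (19/22) × (14/22) ≈ 0.0821671
politics: (61/83) × (24/61) × (27/61) × (18/61) × (19/61) ≈ 0.0117634
P(politics | x) = 0.0117634 / 0.0939305 ≈ 0.125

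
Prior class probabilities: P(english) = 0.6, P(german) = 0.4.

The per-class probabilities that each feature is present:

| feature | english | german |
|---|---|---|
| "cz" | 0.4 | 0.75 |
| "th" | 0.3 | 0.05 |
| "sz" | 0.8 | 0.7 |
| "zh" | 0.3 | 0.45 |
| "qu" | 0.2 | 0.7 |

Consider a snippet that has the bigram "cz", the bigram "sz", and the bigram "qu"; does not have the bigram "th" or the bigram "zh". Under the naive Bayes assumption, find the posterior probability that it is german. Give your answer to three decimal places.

0.803

english: 0.6 × 0.4 × (1−0.3) × 0.8 × (1−0.3) × 0.2 = 0.018816
german: 0.4 × 0.75 × (1−0.05) × 0.7 × (1−0.45) × 0.7 = 0.0768075
P(german | x) = 0.0768075 / 0.0956235 ≈ 0.803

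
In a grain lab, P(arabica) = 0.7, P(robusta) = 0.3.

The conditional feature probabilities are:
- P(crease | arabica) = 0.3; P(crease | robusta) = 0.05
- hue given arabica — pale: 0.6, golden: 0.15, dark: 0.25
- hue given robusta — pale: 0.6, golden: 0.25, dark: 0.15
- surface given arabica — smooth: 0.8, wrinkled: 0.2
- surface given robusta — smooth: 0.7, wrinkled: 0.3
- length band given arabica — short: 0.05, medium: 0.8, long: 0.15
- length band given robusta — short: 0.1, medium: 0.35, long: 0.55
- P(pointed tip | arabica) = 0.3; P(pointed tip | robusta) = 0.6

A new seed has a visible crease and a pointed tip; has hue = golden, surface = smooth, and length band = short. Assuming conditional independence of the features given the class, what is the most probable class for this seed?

arabica: 0.7 × 0.3 × 0.15 × 0.8 × 0.05 × 0.3 = 0.000378
robusta: 0.3 × 0.05 × 0.25 × 0.7 × 0.1 × 0.6 = 0.0001575
Highest score → arabica.

arabica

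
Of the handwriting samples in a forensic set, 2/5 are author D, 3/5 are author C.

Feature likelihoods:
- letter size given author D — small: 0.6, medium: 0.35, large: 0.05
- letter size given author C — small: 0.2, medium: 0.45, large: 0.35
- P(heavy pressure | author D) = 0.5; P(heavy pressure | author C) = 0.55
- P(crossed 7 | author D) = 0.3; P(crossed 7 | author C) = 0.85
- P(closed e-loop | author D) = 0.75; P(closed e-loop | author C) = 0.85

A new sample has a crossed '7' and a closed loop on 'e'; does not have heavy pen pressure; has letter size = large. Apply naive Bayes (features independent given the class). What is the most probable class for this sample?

author C

author D: 0.4 × 0.05 × (1−0.5) × 0.3 × 0.75 = 0.00225
author C: 0.6 × 0.35 × (1−0.55) × 0.85 × 0.85 = 0.06827625
Highest score → author C.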